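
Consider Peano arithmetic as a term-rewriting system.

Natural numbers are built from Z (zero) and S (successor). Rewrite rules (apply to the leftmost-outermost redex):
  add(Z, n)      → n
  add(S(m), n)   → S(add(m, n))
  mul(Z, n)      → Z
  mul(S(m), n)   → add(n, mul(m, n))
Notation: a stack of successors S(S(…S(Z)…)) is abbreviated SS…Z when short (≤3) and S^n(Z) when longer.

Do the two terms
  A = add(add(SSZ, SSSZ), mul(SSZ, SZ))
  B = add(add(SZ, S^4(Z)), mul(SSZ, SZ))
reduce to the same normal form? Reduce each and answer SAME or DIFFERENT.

Term A:
  start: add(add(SSZ, SSSZ), mul(SSZ, SZ))
  step 1: add(S(add(SZ, SSSZ)), mul(SSZ, SZ))
  step 2: S(add(add(SZ, SSSZ), mul(SSZ, SZ)))
  step 3: S(add(S(add(Z, SSSZ)), mul(SSZ, SZ)))
  step 4: S(S(add(add(Z, SSSZ), mul(SSZ, SZ))))
  step 5: S(S(add(SSSZ, mul(SSZ, SZ))))
  step 6: S(S(S(add(SSZ, mul(SSZ, SZ)))))
  step 7: S(S(S(S(add(SZ, mul(SSZ, SZ))))))
  step 8: S(S(S(S(S(add(Z, mul(SSZ, SZ)))))))
  step 9: S(S(S(S(S(mul(SSZ, SZ))))))
  step 10: S(S(S(S(S(add(SZ, mul(SZ, SZ)))))))
  step 11: S(S(S(S(S(S(add(Z, mul(SZ, SZ))))))))
  step 12: S(S(S(S(S(S(mul(SZ, SZ)))))))
  step 13: S(S(S(S(S(S(add(SZ, mul(Z, SZ))))))))
  step 14: S(S(S(S(S(S(S(add(Z, mul(Z, SZ)))))))))
  step 15: S(S(S(S(S(S(S(mul(Z, SZ))))))))
  step 16: S^7(Z)

Term B:
  start: add(add(SZ, S^4(Z)), mul(SSZ, SZ))
  step 1: add(S(add(Z, S^4(Z))), mul(SSZ, SZ))
  step 2: S(add(add(Z, S^4(Z)), mul(SSZ, SZ)))
  step 3: S(add(S^4(Z), mul(SSZ, SZ)))
  step 4: S(S(add(SSSZ, mul(SSZ, SZ))))
  step 5: S(S(S(add(SSZ, mul(SSZ, SZ)))))
  step 6: S(S(S(S(add(SZ, mul(SSZ, SZ))))))
  step 7: S(S(S(S(S(add(Z, mul(SSZ, SZ)))))))
  step 8: S(S(S(S(S(mul(SSZ, SZ))))))
  step 9: S(S(S(S(S(add(SZ, mul(SZ, SZ)))))))
  step 10: S(S(S(S(S(S(add(Z, mul(SZ, SZ))))))))
  step 11: S(S(S(S(S(S(mul(SZ, SZ)))))))
  step 12: S(S(S(S(S(S(add(SZ, mul(Z, SZ))))))))
  step 13: S(S(S(S(S(S(S(add(Z, mul(Z, SZ)))))))))
  step 14: S(S(S(S(S(S(S(mul(Z, SZ))))))))
  step 15: S^7(Z)

Answer: SAME — A ⇓ S^7(Z), B ⇓ S^7(Z)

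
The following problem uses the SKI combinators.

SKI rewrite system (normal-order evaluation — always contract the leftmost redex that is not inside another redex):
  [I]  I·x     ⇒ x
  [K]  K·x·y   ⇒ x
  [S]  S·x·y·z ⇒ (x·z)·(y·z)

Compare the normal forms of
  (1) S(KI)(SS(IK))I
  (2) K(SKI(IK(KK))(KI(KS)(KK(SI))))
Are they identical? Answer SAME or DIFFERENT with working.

Term A:
  start: S(KI)(SS(IK))I
  [1] KII(SS(IK)I)
  [2] I(SS(IK)I)
  [3] SS(IK)I
  [4] SI(IKI)
  [5] SI(KI)

Term B:
  start: K(SKI(IK(KK))(KI(KS)(KK(SI))))
  [1] K(K(IK(KK))(I(IK(KK)))(KI(KS)(KK(SI))))
  [2] K(IK(KK)(KI(KS)(KK(SI))))
  [3] K(K(KK)(KI(KS)(KK(SI))))
  [4] K(KK)

Answer: DIFFERENT — A ⇓ SI(KI), B ⇓ K(KK)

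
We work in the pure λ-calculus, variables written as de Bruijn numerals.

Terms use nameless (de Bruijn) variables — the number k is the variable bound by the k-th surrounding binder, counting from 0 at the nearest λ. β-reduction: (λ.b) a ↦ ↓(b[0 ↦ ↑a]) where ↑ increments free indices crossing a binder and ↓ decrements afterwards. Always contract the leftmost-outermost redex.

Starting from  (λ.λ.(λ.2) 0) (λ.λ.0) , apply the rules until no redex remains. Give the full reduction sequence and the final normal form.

  start: (λ.λ.(λ.2) 0) (λ.λ.0)
  [1] λ.(λ.λ.λ.0) 0
  [2] λ.λ.λ.0

Answer: normal form = λ.λ.λ.0  (in 2 steps)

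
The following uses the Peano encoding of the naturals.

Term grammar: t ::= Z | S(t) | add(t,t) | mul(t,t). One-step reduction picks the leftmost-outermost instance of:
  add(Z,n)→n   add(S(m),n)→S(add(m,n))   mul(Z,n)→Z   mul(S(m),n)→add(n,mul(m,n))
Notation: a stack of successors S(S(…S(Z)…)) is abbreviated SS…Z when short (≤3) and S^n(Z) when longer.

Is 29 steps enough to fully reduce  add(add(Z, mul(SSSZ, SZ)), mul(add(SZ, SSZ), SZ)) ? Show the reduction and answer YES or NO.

Answer: YES — reaches normal form S^6(Z) in 27 ≤ 29 steps

Reduction:
  start: add(add(Z, mul(SSSZ, SZ)), mul(add(SZ, SSZ), SZ))
  →1  add(mul(SSSZ, SZ), mul(add(SZ, SSZ), SZ))
  →2  add(add(SZ, mul(SSZ, SZ)), mul(add(SZ, SSZ), SZ))
  →3  add(S(add(Z, mul(SSZ, SZ))), mul(add(SZ, SSZ), SZ))
  →4  S(add(add(Z, mul(SSZ, SZ)), mul(add(SZ, SSZ), SZ)))
  →5  S(add(mul(SSZ, SZ), mul(add(SZ, SSZ), SZ)))
  →6  S(add(add(SZ, mul(SZ, SZ)), mul(add(SZ, SSZ), SZ)))
  →7  S(add(S(add(Z, mul(SZ, SZ))), mul(add(SZ, SSZ), SZ)))
  →8  S(S(add(add(Z, mul(SZ, SZ)), mul(add(SZ, SSZ), SZ))))
  →9  S(S(add(mul(SZ, SZ), mul(add(SZ, SSZ), SZ))))
  →10  S(S(add(add(SZ, mul(Z, SZ)), mul(add(SZ, SSZ), SZ))))
  →11  S(S(add(S(add(Z, mul(Z, SZ))), mul(add(SZ, SSZ), SZ))))
  →12  S(S(S(add(add(Z, mul(Z, SZ)), mul(add(SZ, SSZ), SZ)))))
  →13  S(S(S(add(mul(Z, SZ), mul(add(SZ, SSZ), SZ)))))
  →14  S(S(S(add(Z, mul(add(SZ, SSZ), SZ)))))
  →15  S(S(S(mul(add(SZ, SSZ), SZ))))
  →16  S(S(S(mul(S(add(Z, SSZ)), SZ))))
  →17  S(S(S(add(SZ, mul(add(Z, SSZ), SZ)))))
  →18  S(S(S(S(add(Z, mul(add(Z, SSZ), SZ))))))
  →19  S(S(S(S(mul(add(Z, SSZ), SZ)))))
  →20  S(S(S(S(mul(SSZ, SZ)))))
  →21  S(S(S(S(add(SZ, mul(SZ, SZ))))))
  →22  S(S(S(S(S(add(Z, mul(SZ, SZ)))))))
  →23  S(S(S(S(S(mul(SZ, SZ))))))
  →24  S(S(S(S(S(add(SZ, mul(Z, SZ)))))))
  →25  S(S(S(S(S(S(add(Z, mul(Z, SZ))))))))
  →26  S(S(S(S(S(S(mul(Z, SZ)))))))
  →27  S^6(Z)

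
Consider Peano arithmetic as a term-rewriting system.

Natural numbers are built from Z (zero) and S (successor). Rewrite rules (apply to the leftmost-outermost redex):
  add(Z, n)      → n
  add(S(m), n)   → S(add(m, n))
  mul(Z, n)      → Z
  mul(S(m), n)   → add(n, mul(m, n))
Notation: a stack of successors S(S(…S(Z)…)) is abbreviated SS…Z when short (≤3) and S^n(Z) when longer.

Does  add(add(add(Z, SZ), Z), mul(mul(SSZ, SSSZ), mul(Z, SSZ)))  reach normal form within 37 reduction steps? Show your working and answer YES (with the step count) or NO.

  start: add(add(add(Z, SZ), Z), mul(mul(SSZ, SSSZ), mul(Z, SSZ)))
  [1] add(add(SZ, Z), mul(mul(SSZ, SSSZ), mul(Z, SSZ)))
  [2] add(S(add(Z, Z)), mul(mul(SSZ, SSSZ), mul(Z, SSZ)))
  [3] S(add(add(Z, Z), mul(mul(SSZ, SSSZ), mul(Z, SSZ))))
  [4] S(add(Z, mul(mul(SSZ, SSSZ), mul(Z, SSZ))))
  [5] S(mul(mul(SSZ, SSSZ), mul(Z, SSZ)))
  [6] S(mul(add(SSSZ, mul(SZ, SSSZ)), mul(Z, SSZ)))
  [7] S(mul(S(add(SSZ, mul(SZ, SSSZ))), mul(Z, SSZ)))
  [8] S(add(mul(Z, SSZ), mul(add(SSZ, mul(SZ, SSSZ)), mul(Z, SSZ))))
  [9] S(add(Z, mul(add(SSZ, mul(SZ, SSSZ)), mul(Z, SSZ))))
  [10] S(mul(add(SSZ, mul(SZ, SSSZ)), mul(Z, SSZ)))
  [11] S(mul(S(add(SZ, mul(SZ, SSSZ))), mul(Z, SSZ)))
  [12] S(add(mul(Z, SSZ), mul(add(SZ, mul(SZ, SSSZ)), mul(Z, SSZ))))
  [13] S(add(Z, mul(add(SZ, mul(SZ, SSSZ)), mul(Z, SSZ))))
  [14] S(mul(add(SZ, mul(SZ, SSSZ)), mul(Z, SSZ)))
  [15] S(mul(S(add(Z, mul(SZ, SSSZ))), mul(Z, SSZ)))
  [16] S(add(mul(Z, SSZ), mul(add(Z, mul(SZ, SSSZ)), mul(Z, SSZ))))
  [17] S(add(Z, mul(add(Z, mul(SZ, SSSZ)), mul(Z, SSZ))))
  [18] S(mul(add(Z, mul(SZ, SSSZ)), mul(Z, SSZ)))
  [19] S(mul(mul(SZ, SSSZ), mul(Z, SSZ)))
  [20] S(mul(add(SSSZ, mul(Z, SSSZ)), mul(Z, SSZ)))
  [21] S(mul(S(add(SSZ, mul(Z, SSSZ))), mul(Z, SSZ)))
  [22] S(add(mul(Z, SSZ), mul(add(SSZ, mul(Z, SSSZ)), mul(Z, SSZ))))
  [23] S(add(Z, mul(add(SSZ, mul(Z, SSSZ)), mul(Z, SSZ))))
  [24] S(mul(add(SSZ, mul(Z, SSSZ)), mul(Z, SSZ)))
  [25] S(mul(S(add(SZ, mul(Z, SSSZ))), mul(Z, SSZ)))
  [26] S(add(mul(Z, SSZ), mul(add(SZ, mul(Z, SSSZ)), mul(Z, SSZ))))
  [27] S(add(Z, mul(add(SZ, mul(Z, SSSZ)), mul(Z, SSZ))))
  [28] S(mul(add(SZ, mul(Z, SSSZ)), mul(Z, SSZ)))
  [29] S(mul(S(add(Z, mul(Z, SSSZ))), mul(Z, SSZ)))
  [30] S(add(mul(Z, SSZ), mul(add(Z, mul(Z, SSSZ)), mul(Z, SSZ))))
  [31] S(add(Z, mul(add(Z, mul(Z, SSSZ)), mul(Z, SSZ))))
  [32] S(mul(add(Z, mul(Z, SSSZ)), mul(Z, SSZ)))
  [33] S(mul(mul(Z, SSSZ), mul(Z, SSZ)))
  [34] S(mul(Z, mul(Z, SSZ)))
  [35] SZ

Answer: YES — reaches normal form SZ in 35 ≤ 37 steps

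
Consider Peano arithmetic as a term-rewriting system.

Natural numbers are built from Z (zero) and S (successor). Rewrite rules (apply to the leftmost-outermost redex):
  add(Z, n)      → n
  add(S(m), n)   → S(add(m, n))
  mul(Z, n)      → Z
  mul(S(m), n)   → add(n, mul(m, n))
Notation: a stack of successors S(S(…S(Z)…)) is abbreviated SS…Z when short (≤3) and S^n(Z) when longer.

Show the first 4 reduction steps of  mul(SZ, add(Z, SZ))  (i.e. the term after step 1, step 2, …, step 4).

Answer: after 4 steps: S(mul(Z, add(Z, SZ)))

Derivation:
  start: mul(SZ, add(Z, SZ))
  →1  add(add(Z, SZ), mul(Z, add(Z, SZ)))
  →2  add(SZ, mul(Z, add(Z, SZ)))
  →3  S(add(Z, mul(Z, add(Z, SZ))))
  →4  S(mul(Z, add(Z, SZ)))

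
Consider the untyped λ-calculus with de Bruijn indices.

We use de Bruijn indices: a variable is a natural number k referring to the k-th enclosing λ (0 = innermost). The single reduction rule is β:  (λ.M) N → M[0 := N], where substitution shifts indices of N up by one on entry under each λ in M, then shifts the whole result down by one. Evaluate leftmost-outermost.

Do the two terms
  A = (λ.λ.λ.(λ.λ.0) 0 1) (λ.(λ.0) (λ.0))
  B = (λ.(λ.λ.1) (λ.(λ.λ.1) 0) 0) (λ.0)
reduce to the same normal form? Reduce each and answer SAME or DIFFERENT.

Answer: SAME — A ⇓ λ.λ.1, B ⇓ λ.λ.1

Derivation:
Term A:
  start: (λ.λ.λ.(λ.λ.0) 0 1) (λ.(λ.0) (λ.0))
  →1  λ.λ.(λ.λ.0) 0 1
  →2  λ.λ.(λ.0) 1
  →3  λ.λ.1

Term B:
  start: (λ.(λ.λ.1) (λ.(λ.λ.1) 0) 0) (λ.0)
  →1  (λ.λ.1) (λ.(λ.λ.1) 0) (λ.0)
  →2  (λ.λ.(λ.λ.1) 0) (λ.0)
  →3  λ.(λ.λ.1) 0
  →4  λ.λ.1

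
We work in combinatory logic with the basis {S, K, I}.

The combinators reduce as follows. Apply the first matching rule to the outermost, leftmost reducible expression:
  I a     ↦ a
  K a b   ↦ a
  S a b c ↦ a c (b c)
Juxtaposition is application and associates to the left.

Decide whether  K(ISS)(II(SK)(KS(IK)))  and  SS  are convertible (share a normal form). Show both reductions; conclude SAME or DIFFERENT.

Term A:
  start: K(ISS)(II(SK)(KS(IK)))
  step 1: ISS
  step 2: SS

Term B:
  start: SS

Answer: SAME — A ⇓ SS, B ⇓ SS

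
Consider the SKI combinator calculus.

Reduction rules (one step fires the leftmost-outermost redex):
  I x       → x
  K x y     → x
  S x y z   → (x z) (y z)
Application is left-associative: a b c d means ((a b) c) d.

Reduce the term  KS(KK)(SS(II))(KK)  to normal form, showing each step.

Answer: normal form = S(SSI)(KK)  (in 2 steps)

Working:
  start: KS(KK)(SS(II))(KK)
  →1  S(SS(II))(KK)
  →2  S(SSI)(KK)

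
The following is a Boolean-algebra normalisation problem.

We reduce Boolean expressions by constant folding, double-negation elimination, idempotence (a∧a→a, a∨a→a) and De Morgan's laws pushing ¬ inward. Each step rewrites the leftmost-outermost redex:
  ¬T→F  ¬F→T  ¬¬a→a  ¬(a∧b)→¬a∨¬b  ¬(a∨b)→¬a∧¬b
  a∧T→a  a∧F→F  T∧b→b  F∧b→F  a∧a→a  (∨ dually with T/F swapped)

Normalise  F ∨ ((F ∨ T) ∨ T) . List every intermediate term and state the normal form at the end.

Answer: normal form = T  (in 2 steps)

Working:
  start: F ∨ ((F ∨ T) ∨ T)
  step 1: (F ∨ T) ∨ T
  step 2: T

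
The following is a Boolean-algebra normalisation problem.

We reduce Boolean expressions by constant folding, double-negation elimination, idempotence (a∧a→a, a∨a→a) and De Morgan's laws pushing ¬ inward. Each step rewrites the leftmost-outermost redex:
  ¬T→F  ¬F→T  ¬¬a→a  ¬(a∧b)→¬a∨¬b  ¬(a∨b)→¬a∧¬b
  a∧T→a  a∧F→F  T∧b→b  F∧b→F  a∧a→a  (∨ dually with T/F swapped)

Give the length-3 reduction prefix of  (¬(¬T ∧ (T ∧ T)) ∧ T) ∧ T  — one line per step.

Answer: after 3 steps: ¬¬T ∨ ¬(T ∧ T)

Reduction:
  start: (¬(¬T ∧ (T ∧ T)) ∧ T) ∧ T
  →1  ¬(¬T ∧ (T ∧ T)) ∧ T
  →2  ¬(¬T ∧ (T ∧ T))
  →3  ¬¬T ∨ ¬(T ∧ T)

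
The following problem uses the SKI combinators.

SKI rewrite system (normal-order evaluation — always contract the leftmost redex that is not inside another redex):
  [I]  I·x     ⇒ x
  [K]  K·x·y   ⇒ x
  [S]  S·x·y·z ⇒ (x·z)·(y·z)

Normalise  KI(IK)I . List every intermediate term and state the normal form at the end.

Answer: normal form = I  (in 2 steps)

Derivation:
  start: KI(IK)I
  step 1: II
  step 2: I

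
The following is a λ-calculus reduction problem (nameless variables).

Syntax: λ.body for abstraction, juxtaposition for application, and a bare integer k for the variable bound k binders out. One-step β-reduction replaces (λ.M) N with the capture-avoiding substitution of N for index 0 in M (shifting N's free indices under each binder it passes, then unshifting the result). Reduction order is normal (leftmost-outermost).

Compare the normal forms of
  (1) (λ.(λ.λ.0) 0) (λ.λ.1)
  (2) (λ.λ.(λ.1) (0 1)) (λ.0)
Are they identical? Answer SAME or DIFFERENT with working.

Term A:
  start: (λ.(λ.λ.0) 0) (λ.λ.1)
  [1] (λ.λ.0) (λ.λ.1)
  [2] λ.0

Term B:
  start: (λ.λ.(λ.1) (0 1)) (λ.0)
  [1] λ.(λ.1) (0 (λ.0))
  [2] λ.0

Answer: SAME — A ⇓ λ.0, B ⇓ λ.0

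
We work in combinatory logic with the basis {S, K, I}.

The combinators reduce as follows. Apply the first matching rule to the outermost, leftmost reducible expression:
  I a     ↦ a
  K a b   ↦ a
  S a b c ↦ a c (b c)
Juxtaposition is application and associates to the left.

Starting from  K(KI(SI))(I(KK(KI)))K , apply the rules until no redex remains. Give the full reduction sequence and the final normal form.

Answer: normal form = K  (in 3 steps)

Reduction:
  start: K(KI(SI))(I(KK(KI)))K
  step 1: KI(SI)K
  step 2: IK
  step 3: K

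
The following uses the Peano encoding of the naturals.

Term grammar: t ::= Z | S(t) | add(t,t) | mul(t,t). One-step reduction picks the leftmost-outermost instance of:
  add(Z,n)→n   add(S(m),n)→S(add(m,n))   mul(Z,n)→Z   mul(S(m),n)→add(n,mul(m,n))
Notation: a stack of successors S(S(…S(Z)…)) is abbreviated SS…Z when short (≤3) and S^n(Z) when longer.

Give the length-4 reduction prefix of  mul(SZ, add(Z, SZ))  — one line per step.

Answer: after 4 steps: S(mul(Z, add(Z, SZ)))

Working:
  start: mul(SZ, add(Z, SZ))
  [1] add(add(Z, SZ), mul(Z, add(Z, SZ)))
  [2] add(SZ, mul(Z, add(Z, SZ)))
  [3] S(add(Z, mul(Z, add(Z, SZ))))
  [4] S(mul(Z, add(Z, SZ)))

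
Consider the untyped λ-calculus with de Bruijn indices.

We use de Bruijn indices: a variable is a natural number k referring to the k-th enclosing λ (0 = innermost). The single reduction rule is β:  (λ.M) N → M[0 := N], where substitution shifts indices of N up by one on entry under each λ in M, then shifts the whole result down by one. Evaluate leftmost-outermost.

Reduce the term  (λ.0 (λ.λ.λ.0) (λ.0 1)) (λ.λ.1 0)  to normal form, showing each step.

Answer: normal form = λ.λ.0  (in 4 steps)

Reduction:
  start: (λ.0 (λ.λ.λ.0) (λ.0 1)) (λ.λ.1 0)
  step 1: (λ.λ.1 0) (λ.λ.λ.0) (λ.0 (λ.λ.1 0))
  step 2: (λ.(λ.λ.λ.0) 0) (λ.0 (λ.λ.1 0))
  step 3: (λ.λ.λ.0) (λ.0 (λ.λ.1 0))
  step 4: λ.λ.0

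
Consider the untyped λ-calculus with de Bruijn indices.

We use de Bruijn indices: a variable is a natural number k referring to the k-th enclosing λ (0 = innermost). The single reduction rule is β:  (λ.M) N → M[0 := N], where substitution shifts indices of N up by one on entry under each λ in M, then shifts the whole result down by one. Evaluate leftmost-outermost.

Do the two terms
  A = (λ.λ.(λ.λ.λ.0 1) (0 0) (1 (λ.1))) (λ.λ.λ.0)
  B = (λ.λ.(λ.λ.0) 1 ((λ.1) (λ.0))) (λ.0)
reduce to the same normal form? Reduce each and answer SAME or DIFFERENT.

Answer: DIFFERENT — A ⇓ λ.λ.0 (λ.λ.0), B ⇓ λ.0

Working:
Term A:
  start: (λ.λ.(λ.λ.λ.0 1) (0 0) (1 (λ.1))) (λ.λ.λ.0)
  [1] λ.(λ.λ.λ.0 1) (0 0) ((λ.λ.λ.0) (λ.1))
  [2] λ.(λ.λ.0 1) ((λ.λ.λ.0) (λ.1))
  [3] λ.λ.0 ((λ.λ.λ.0) (λ.2))
  [4] λ.λ.0 (λ.λ.0)

Term B:
  start: (λ.λ.(λ.λ.0) 1 ((λ.1) (λ.0))) (λ.0)
  [1] λ.(λ.λ.0) (λ.0) ((λ.1) (λ.0))
  [2] λ.(λ.0) ((λ.1) (λ.0))
  [3] λ.(λ.1) (λ.0)
  [4] λ.0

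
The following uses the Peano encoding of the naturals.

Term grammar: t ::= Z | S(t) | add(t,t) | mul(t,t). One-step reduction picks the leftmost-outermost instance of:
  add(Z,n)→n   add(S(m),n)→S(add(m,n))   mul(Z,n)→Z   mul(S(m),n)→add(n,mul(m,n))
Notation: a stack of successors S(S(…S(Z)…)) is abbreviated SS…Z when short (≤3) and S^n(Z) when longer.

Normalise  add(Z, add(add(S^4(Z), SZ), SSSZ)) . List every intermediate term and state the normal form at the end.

Answer: normal form = S^8(Z)  (in 12 steps)

Working:
  start: add(Z, add(add(S^4(Z), SZ), SSSZ))
  step 1: add(add(S^4(Z), SZ), SSSZ)
  step 2: add(S(add(SSSZ, SZ)), SSSZ)
  step 3: S(add(add(SSSZ, SZ), SSSZ))
  step 4: S(add(S(add(SSZ, SZ)), SSSZ))
  step 5: S(S(add(add(SSZ, SZ), SSSZ)))
  step 6: S(S(add(S(add(SZ, SZ)), SSSZ)))
  step 7: S(S(S(add(add(SZ, SZ), SSSZ))))
  step 8: S(S(S(add(S(add(Z, SZ)), SSSZ))))
  step 9: S(S(S(S(add(add(Z, SZ), SSSZ)))))
  step 10: S(S(S(S(add(SZ, SSSZ)))))
  step 11: S(S(S(S(S(add(Z, SSSZ))))))
  step 12: S^8(Z)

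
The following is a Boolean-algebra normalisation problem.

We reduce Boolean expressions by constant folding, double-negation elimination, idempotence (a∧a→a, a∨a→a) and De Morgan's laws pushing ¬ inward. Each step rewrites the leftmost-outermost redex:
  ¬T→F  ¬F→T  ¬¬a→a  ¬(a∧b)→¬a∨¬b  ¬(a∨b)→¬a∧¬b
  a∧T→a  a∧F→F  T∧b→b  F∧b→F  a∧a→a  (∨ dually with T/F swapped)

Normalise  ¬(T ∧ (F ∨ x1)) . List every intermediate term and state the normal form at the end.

Answer: normal form = ¬x1  (in 6 steps)

Working:
  start: ¬(T ∧ (F ∨ x1))
  [1] ¬T ∨ ¬(F ∨ x1)
  [2] F ∨ ¬(F ∨ x1)
  [3] ¬(F ∨ x1)
  [4] ¬F ∧ ¬x1
  [5] T ∧ ¬x1
  [6] ¬x1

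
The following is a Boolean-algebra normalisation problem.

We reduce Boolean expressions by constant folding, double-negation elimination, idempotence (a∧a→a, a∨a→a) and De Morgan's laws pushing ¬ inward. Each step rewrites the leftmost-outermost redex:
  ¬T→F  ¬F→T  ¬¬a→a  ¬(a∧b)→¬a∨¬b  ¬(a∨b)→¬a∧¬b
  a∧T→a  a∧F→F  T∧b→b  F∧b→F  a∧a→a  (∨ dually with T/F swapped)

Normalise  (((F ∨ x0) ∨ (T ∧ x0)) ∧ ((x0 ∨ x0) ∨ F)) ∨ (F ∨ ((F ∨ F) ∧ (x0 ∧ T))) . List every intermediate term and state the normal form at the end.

  start: (((F ∨ x0) ∨ (T ∧ x0)) ∧ ((x0 ∨ x0) ∨ F)) ∨ (F ∨ ((F ∨ F) ∧ (x0 ∧ T)))
  →1  ((x0 ∨ (T ∧ x0)) ∧ ((x0 ∨ x0) ∨ F)) ∨ (F ∨ ((F ∨ F) ∧ (x0 ∧ T)))
  →2  ((x0 ∨ x0) ∧ ((x0 ∨ x0) ∨ F)) ∨ (F ∨ ((F ∨ F) ∧ (x0 ∧ T)))
  →3  (x0 ∧ ((x0 ∨ x0) ∨ F)) ∨ (F ∨ ((F ∨ F) ∧ (x0 ∧ T)))
  →4  (x0 ∧ (x0 ∨ x0)) ∨ (F ∨ ((F ∨ F) ∧ (x0 ∧ T)))
  →5  (x0 ∧ x0) ∨ (F ∨ ((F ∨ F) ∧ (x0 ∧ T)))
  →6  x0 ∨ (F ∨ ((F ∨ F) ∧ (x0 ∧ T)))
  →7  x0 ∨ ((F ∨ F) ∧ (x0 ∧ T))
  →8  x0 ∨ (F ∧ (x0 ∧ T))
  →9  x0 ∨ F
  →10  x0

Answer: normal form = x0  (in 10 steps)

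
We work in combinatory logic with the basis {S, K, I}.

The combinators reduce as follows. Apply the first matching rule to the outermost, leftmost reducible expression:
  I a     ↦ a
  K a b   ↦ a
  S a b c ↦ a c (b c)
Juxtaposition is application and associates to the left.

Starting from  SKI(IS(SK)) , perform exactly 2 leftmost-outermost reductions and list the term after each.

  start: SKI(IS(SK))
  step 1: K(IS(SK))(I(IS(SK)))
  step 2: IS(SK)

Answer: after 2 steps: IS(SK)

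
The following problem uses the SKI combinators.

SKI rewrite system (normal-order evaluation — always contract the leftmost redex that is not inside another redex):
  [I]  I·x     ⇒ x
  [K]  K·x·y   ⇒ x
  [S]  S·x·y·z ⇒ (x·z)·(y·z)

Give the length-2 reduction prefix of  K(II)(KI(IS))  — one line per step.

Answer: after 2 steps: I

Derivation:
  start: K(II)(KI(IS))
  step 1: II
  step 2: I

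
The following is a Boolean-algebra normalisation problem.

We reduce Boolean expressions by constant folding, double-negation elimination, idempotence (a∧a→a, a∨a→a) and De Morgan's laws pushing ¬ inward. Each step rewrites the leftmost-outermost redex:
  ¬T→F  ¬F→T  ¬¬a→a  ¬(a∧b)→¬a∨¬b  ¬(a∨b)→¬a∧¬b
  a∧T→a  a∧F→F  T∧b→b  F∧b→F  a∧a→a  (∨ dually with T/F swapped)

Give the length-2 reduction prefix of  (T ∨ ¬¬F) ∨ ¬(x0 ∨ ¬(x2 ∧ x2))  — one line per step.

Answer: after 2 steps: T

Working:
  start: (T ∨ ¬¬F) ∨ ¬(x0 ∨ ¬(x2 ∧ x2))
  →1  T ∨ ¬(x0 ∨ ¬(x2 ∧ x2))
  →2  T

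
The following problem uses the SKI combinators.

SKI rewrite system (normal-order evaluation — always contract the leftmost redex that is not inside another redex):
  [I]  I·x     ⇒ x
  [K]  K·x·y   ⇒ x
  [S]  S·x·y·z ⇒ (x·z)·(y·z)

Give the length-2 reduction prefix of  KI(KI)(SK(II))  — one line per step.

Answer: after 2 steps: SK(II)

Working:
  start: KI(KI)(SK(II))
  →1  I(SK(II))
  →2  SK(II)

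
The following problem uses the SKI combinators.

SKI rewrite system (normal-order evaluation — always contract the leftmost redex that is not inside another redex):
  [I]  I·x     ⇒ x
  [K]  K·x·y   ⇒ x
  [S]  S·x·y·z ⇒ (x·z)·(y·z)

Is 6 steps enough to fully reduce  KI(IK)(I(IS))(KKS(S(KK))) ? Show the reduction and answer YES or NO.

Answer: YES — reaches normal form S(K(S(KK))) in 5 ≤ 6 steps

Reduction:
  start: KI(IK)(I(IS))(KKS(S(KK)))
  [1] I(I(IS))(KKS(S(KK)))
  [2] I(IS)(KKS(S(KK)))
  [3] IS(KKS(S(KK)))
  [4] S(KKS(S(KK)))
  [5] S(K(S(KK)))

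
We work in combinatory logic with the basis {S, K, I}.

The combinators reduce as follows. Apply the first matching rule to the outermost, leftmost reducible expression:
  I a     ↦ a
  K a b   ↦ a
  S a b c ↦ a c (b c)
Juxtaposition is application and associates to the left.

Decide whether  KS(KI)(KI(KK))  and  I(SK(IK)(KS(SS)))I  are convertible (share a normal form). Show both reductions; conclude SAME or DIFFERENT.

Answer: SAME — A ⇓ SI, B ⇓ SI

Reduction:
Term A:
  start: KS(KI)(KI(KK))
  [1] S(KI(KK))
  [2] SI

Term B:
  start: I(SK(IK)(KS(SS)))I
  [1] SK(IK)(KS(SS))I
  [2] K(KS(SS))(IK(KS(SS)))I
  [3] KS(SS)I
  [4] SI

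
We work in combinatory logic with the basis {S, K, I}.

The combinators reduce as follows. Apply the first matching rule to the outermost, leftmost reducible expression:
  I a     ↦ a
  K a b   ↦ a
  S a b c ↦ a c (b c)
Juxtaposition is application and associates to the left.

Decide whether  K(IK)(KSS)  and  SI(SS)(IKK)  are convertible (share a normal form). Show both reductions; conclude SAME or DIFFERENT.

Answer: SAME — A ⇓ K, B ⇓ K

Reduction:
Term A:
  start: K(IK)(KSS)
  step 1: IK
  step 2: K

Term B:
  start: SI(SS)(IKK)
  step 1: I(IKK)(SS(IKK))
  step 2: IKK(SS(IKK))
  step 3: KK(SS(IKK))
  step 4: K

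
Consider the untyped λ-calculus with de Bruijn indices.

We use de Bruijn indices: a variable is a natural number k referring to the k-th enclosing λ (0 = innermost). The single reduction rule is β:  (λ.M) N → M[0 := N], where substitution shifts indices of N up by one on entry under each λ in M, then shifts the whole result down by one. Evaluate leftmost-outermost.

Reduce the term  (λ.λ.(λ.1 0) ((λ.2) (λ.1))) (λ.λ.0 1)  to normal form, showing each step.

Answer: normal form = λ.0 (λ.λ.0 1)  (in 3 steps)

Derivation:
  start: (λ.λ.(λ.1 0) ((λ.2) (λ.1))) (λ.λ.0 1)
  [1] λ.(λ.1 0) ((λ.λ.λ.0 1) (λ.1))
  [2] λ.0 ((λ.λ.λ.0 1) (λ.1))
  [3] λ.0 (λ.λ.0 1)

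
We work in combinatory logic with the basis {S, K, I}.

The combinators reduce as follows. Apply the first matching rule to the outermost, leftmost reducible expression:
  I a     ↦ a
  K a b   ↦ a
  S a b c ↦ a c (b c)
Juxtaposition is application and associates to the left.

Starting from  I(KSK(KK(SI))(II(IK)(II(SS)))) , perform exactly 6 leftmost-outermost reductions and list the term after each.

  start: I(KSK(KK(SI))(II(IK)(II(SS))))
  →1  KSK(KK(SI))(II(IK)(II(SS)))
  →2  S(KK(SI))(II(IK)(II(SS)))
  →3  SK(II(IK)(II(SS)))
  →4  SK(I(IK)(II(SS)))
  →5  SK(IK(II(SS)))
  →6  SK(K(II(SS)))

Answer: after 6 steps: SK(K(II(SS)))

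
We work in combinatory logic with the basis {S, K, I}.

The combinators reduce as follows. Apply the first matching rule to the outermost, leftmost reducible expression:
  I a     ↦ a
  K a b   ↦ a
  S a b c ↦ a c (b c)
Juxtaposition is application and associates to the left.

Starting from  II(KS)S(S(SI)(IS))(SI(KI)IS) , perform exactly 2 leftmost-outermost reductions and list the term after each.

  start: II(KS)S(S(SI)(IS))(SI(KI)IS)
  step 1: I(KS)S(S(SI)(IS))(SI(KI)IS)
  step 2: KSS(S(SI)(IS))(SI(KI)IS)

Answer: after 2 steps: KSS(S(SI)(IS))(SI(KI)IS)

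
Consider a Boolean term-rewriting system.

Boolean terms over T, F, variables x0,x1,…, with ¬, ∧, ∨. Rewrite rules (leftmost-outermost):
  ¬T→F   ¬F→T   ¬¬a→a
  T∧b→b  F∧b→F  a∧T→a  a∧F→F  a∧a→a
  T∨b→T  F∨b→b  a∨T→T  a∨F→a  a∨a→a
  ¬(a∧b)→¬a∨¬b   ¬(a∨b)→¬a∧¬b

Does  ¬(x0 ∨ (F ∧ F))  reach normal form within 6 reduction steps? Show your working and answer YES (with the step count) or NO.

  start: ¬(x0 ∨ (F ∧ F))
  step 1: ¬x0 ∧ ¬(F ∧ F)
  step 2: ¬x0 ∧ (¬F ∨ ¬F)
  step 3: ¬x0 ∧ ¬F
  step 4: ¬x0 ∧ T
  step 5: ¬x0

Answer: YES — reaches normal form ¬x0 in 5 ≤ 6 steps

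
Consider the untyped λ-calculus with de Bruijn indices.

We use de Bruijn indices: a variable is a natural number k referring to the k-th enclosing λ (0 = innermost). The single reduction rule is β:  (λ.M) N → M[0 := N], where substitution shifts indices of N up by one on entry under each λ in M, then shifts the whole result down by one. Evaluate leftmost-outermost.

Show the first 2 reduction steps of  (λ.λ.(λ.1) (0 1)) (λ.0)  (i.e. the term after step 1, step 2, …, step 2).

  start: (λ.λ.(λ.1) (0 1)) (λ.0)
  →1  λ.(λ.1) (0 (λ.0))
  →2  λ.0

Answer: after 2 steps: λ.0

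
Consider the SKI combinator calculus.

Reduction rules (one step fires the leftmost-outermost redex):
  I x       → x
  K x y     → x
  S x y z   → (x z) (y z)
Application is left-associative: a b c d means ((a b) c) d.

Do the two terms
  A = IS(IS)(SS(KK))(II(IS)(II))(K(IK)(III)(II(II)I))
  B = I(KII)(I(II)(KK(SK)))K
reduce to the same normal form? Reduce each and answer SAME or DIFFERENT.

Answer: DIFFERENT — A ⇓ I, B ⇓ KK

Reduction:
Term A:
  start: IS(IS)(SS(KK))(II(IS)(II))(K(IK)(III)(II(II)I))
  [1] S(IS)(SS(KK))(II(IS)(II))(K(IK)(III)(II(II)I))
  [2] IS(II(IS)(II))(SS(KK)(II(IS)(II)))(K(IK)(III)(II(II)I))
  [3] S(II(IS)(II))(SS(KK)(II(IS)(II)))(K(IK)(III)(II(II)I))
  [4] II(IS)(II)(K(IK)(III)(II(II)I))(SS(KK)(II(IS)(II))(K(IK)(III)(II(II)I)))
  [5] I(IS)(II)(K(IK)(III)(II(II)I))(SS(KK)(II(IS)(II))(K(IK)(III)(II(II)I)))
  [6] IS(II)(K(IK)(III)(II(II)I))(SS(KK)(II(IS)(II))(K(IK)(III)(II(II)I)))
  [7] S(II)(K(IK)(III)(II(II)I))(SS(KK)(II(IS)(II))(K(IK)(III)(II(II)I)))
  [8] II(SS(KK)(II(IS)(II))(K(IK)(III)(II(II)I)))(K(IK)(III)(II(II)I)(SS(KK)(II(IS)(II))(K(IK)(III)(II(II)I))))
  [9] I(SS(KK)(II(IS)(II))(K(IK)(III)(II(II)I)))(K(IK)(III)(II(II)I)(SS(KK)(II(IS)(II))(K(IK)(III)(II(II)I))))
  [10] SS(KK)(II(IS)(II))(K(IK)(III)(II(II)I))(K(IK)(III)(II(II)I)(SS(KK)(II(IS)(II))(K(IK)(III)(II(II)I))))
  [11] S(II(IS)(II))(KK(II(IS)(II)))(K(IK)(III)(II(II)I))(K(IK)(III)(II(II)I)(SS(KK)(II(IS)(II))(K(IK)(III)(II(II)I))))
  [12] II(IS)(II)(K(IK)(III)(II(II)I))(KK(II(IS)(II))(K(IK)(III)(II(II)I)))(K(IK)(III)(II(II)I)(SS(KK)(II(IS)(II))(K(IK)(III)(II(II)I))))
  [13] I(IS)(II)(K(IK)(III)(II(II)I))(KK(II(IS)(II))(K(IK)(III)(II(II)I)))(K(IK)(III)(II(II)I)(SS(KK)(II(IS)(II))(K(IK)(III)(II(II)I))))
  [14] IS(II)(K(IK)(III)(II(II)I))(KK(II(IS)(II))(K(IK)(III)(II(II)I)))(K(IK)(III)(II(II)I)(SS(KK)(II(IS)(II))(K(IK)(III)(II(II)I))))
  [15] S(II)(K(IK)(III)(II(II)I))(KK(II(IS)(II))(K(IK)(III)(II(II)I)))(K(IK)(III)(II(II)I)(SS(KK)(II(IS)(II))(K(IK)(III)(II(II)I))))
  [16] II(KK(II(IS)(II))(K(IK)(III)(II(II)I)))(K(IK)(III)(II(II)I)(KK(II(IS)(II))(K(IK)(III)(II(II)I))))(K(IK)(III)(II(II)I)(SS(KK)(II(IS)(II))(K(IK)(III)(II(II)I))))
  [17] I(KK(II(IS)(II))(K(IK)(III)(II(II)I)))(K(IK)(III)(II(II)I)(KK(II(IS)(II))(K(IK)(III)(II(II)I))))(K(IK)(III)(II(II)I)(SS(KK)(II(IS)(II))(K(IK)(III)(II(II)I))))
  [18] KK(II(IS)(II))(K(IK)(III)(II(II)I))(K(IK)(III)(II(II)I)(KK(II(IS)(II))(K(IK)(III)(II(II)I))))(K(IK)(III)(II(II)I)(SS(KK)(II(IS)(II))(K(IK)(III)(II(II)I))))
  [19] K(K(IK)(III)(II(II)I))(K(IK)(III)(II(II)I)(KK(II(IS)(II))(K(IK)(III)(II(II)I))))(K(IK)(III)(II(II)I)(SS(KK)(II(IS)(II))(K(IK)(III)(II(II)I))))
  [20] K(IK)(III)(II(II)I)(K(IK)(III)(II(II)I)(SS(KK)(II(IS)(II))(K(IK)(III)(II(II)I))))
  [21] IK(II(II)I)(K(IK)(III)(II(II)I)(SS(KK)(II(IS)(II))(K(IK)(III)(II(II)I))))
  [22] K(II(II)I)(K(IK)(III)(II(II)I)(SS(KK)(II(IS)(II))(K(IK)(III)(II(II)I))))
  [23] II(II)I
  [24] I(II)I
  [25] III
  [26] II
  [27] I

Term B:
  start: I(KII)(I(II)(KK(SK)))K
  [1] KII(I(II)(KK(SK)))K
  [2] I(I(II)(KK(SK)))K
  [3] I(II)(KK(SK))K
  [4] II(KK(SK))K
  [5] I(KK(SK))K
  [6] KK(SK)K
  [7] KK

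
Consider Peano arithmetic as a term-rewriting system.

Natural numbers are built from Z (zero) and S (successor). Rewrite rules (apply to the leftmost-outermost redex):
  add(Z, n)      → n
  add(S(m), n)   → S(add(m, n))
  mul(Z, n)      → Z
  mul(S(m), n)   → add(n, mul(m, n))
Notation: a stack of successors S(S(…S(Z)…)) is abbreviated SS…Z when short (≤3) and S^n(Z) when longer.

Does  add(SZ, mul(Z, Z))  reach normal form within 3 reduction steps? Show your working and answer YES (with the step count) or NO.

Answer: YES — reaches normal form SZ in 3 ≤ 3 steps

Working:
  start: add(SZ, mul(Z, Z))
  →1  S(add(Z, mul(Z, Z)))
  →2  S(mul(Z, Z))
  →3  SZ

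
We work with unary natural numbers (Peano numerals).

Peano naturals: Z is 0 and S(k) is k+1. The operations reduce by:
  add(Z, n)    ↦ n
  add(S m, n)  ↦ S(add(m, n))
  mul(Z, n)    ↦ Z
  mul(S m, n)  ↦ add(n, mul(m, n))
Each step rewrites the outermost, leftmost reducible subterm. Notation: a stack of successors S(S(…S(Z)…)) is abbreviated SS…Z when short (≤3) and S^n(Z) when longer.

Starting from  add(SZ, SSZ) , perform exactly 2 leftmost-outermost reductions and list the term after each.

Answer: after 2 steps: SSSZ

Derivation:
  start: add(SZ, SSZ)
  [1] S(add(Z, SSZ))
  [2] SSSZ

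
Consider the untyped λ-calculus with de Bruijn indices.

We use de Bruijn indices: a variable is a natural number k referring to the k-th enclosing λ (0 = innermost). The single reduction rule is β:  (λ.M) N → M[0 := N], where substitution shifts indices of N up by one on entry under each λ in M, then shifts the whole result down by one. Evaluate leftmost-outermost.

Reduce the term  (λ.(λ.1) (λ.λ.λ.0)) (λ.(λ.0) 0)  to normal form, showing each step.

Answer: normal form = λ.0  (in 3 steps)

Working:
  start: (λ.(λ.1) (λ.λ.λ.0)) (λ.(λ.0) 0)
  [1] (λ.λ.(λ.0) 0) (λ.λ.λ.0)
  [2] λ.(λ.0) 0
  [3] λ.0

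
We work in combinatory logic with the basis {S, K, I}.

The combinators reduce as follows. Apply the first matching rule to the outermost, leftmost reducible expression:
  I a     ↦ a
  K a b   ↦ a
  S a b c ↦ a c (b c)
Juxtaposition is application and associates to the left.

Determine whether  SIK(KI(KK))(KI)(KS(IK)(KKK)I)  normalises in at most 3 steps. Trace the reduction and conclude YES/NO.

  start: SIK(KI(KK))(KI)(KS(IK)(KKK)I)
  step 1: I(KI(KK))(K(KI(KK)))(KI)(KS(IK)(KKK)I)
  step 2: KI(KK)(K(KI(KK)))(KI)(KS(IK)(KKK)I)
  step 3: I(K(KI(KK)))(KI)(KS(IK)(KKK)I)

Answer: NO — after 3 steps the term is I(K(KI(KK)))(KI)(KS(IK)(KKK)I), not yet normal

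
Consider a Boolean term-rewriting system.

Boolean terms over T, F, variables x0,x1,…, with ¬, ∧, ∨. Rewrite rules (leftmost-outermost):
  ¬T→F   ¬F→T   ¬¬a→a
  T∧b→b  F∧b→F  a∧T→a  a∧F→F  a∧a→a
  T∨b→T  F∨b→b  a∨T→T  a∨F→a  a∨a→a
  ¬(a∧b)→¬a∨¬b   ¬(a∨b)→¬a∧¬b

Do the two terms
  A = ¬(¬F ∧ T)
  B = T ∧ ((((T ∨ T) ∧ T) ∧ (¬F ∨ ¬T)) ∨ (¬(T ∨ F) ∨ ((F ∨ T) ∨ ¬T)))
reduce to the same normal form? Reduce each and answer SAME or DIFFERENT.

Answer: DIFFERENT — A ⇓ F, B ⇓ T

Working:
Term A:
  start: ¬(¬F ∧ T)
  →1  ¬¬F ∨ ¬T
  →2  F ∨ ¬T
  →3  ¬T
  →4  F

Term B:
  start: T ∧ ((((T ∨ T) ∧ T) ∧ (¬F ∨ ¬T)) ∨ (¬(T ∨ F) ∨ ((F ∨ T) ∨ ¬T)))
  →1  (((T ∨ T) ∧ T) ∧ (¬F ∨ ¬T)) ∨ (¬(T ∨ F) ∨ ((F ∨ T) ∨ ¬T))
  →2  ((T ∨ T) ∧ (¬F ∨ ¬T)) ∨ (¬(T ∨ F) ∨ ((F ∨ T) ∨ ¬T))
  →3  (T ∧ (¬F ∨ ¬T)) ∨ (¬(T ∨ F) ∨ ((F ∨ T) ∨ ¬T))
  →4  (¬F ∨ ¬T) ∨ (¬(T ∨ F) ∨ ((F ∨ T) ∨ ¬T))
  →5  (T ∨ ¬T) ∨ (¬(T ∨ F) ∨ ((F ∨ T) ∨ ¬T))
  →6  T ∨ (¬(T ∨ F) ∨ ((F ∨ T) ∨ ¬T))
  →7  T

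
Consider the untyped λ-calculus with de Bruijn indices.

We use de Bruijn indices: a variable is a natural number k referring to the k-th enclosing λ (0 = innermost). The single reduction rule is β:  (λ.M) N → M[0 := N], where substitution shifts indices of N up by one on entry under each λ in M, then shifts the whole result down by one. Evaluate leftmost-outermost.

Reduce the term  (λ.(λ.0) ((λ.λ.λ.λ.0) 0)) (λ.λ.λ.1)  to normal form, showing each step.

Answer: normal form = λ.λ.λ.0  (in 3 steps)

Reduction:
  start: (λ.(λ.0) ((λ.λ.λ.λ.0) 0)) (λ.λ.λ.1)
  [1] (λ.0) ((λ.λ.λ.λ.0) (λ.λ.λ.1))
  [2] (λ.λ.λ.λ.0) (λ.λ.λ.1)
  [3] λ.λ.λ.0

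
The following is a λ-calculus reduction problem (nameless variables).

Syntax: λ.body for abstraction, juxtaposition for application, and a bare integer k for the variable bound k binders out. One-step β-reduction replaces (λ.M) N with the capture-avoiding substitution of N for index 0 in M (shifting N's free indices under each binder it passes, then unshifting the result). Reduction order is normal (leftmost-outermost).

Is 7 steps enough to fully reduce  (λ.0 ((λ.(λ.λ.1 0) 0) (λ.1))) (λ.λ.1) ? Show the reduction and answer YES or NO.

Answer: YES — reaches normal form λ.λ.λ.λ.1 in 5 ≤ 7 steps

Reduction:
  start: (λ.0 ((λ.(λ.λ.1 0) 0) (λ.1))) (λ.λ.1)
  [1] (λ.λ.1) ((λ.(λ.λ.1 0) 0) (λ.λ.λ.1))
  [2] λ.(λ.(λ.λ.1 0) 0) (λ.λ.λ.1)
  [3] λ.(λ.λ.1 0) (λ.λ.λ.1)
  [4] λ.λ.(λ.λ.λ.1) 0
  [5] λ.λ.λ.λ.1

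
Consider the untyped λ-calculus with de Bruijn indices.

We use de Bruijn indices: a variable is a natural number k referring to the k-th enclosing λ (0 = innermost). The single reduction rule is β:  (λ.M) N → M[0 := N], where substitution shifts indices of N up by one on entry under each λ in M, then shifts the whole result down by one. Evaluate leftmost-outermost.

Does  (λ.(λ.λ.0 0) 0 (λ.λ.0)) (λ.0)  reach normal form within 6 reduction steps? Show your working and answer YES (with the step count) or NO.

  start: (λ.(λ.λ.0 0) 0 (λ.λ.0)) (λ.0)
  →1  (λ.λ.0 0) (λ.0) (λ.λ.0)
  →2  (λ.0 0) (λ.λ.0)
  →3  (λ.λ.0) (λ.λ.0)
  →4  λ.0

Answer: YES — reaches normal form λ.0 in 4 ≤ 6 steps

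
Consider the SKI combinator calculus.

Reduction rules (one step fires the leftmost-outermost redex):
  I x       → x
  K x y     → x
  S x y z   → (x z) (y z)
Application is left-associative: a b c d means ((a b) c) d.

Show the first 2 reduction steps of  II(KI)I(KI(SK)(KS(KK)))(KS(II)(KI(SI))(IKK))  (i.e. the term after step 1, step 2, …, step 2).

Answer: after 2 steps: KII(KI(SK)(KS(KK)))(KS(II)(KI(SI))(IKK))

Derivation:
  start: II(KI)I(KI(SK)(KS(KK)))(KS(II)(KI(SI))(IKK))
  step 1: I(KI)I(KI(SK)(KS(KK)))(KS(II)(KI(SI))(IKK))
  step 2: KII(KI(SK)(KS(KK)))(KS(II)(KI(SI))(IKK))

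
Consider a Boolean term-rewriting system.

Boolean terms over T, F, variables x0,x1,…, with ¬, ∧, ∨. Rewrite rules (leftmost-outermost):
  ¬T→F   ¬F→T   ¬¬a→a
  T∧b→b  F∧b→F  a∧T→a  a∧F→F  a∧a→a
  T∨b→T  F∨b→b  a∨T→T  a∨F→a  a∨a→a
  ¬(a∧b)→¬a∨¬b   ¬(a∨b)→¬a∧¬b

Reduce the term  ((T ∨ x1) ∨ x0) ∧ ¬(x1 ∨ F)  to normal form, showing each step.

Answer: normal form = ¬x1  (in 6 steps)

Derivation:
  start: ((T ∨ x1) ∨ x0) ∧ ¬(x1 ∨ F)
  step 1: (T ∨ x0) ∧ ¬(x1 ∨ F)
  step 2: T ∧ ¬(x1 ∨ F)
  step 3: ¬(x1 ∨ F)
  step 4: ¬x1 ∧ ¬F
  step 5: ¬x1 ∧ T
  step 6: ¬x1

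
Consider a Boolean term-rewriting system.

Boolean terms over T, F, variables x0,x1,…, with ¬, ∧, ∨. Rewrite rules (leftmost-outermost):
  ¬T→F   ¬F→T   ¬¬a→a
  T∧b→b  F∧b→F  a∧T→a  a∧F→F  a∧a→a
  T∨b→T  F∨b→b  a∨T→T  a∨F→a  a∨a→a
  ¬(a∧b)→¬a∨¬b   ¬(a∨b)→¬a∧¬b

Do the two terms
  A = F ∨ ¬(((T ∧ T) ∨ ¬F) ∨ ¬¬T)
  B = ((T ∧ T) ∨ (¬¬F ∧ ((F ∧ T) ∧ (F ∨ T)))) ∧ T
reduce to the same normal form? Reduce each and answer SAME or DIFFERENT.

Term A:
  start: F ∨ ¬(((T ∧ T) ∨ ¬F) ∨ ¬¬T)
  →1  ¬(((T ∧ T) ∨ ¬F) ∨ ¬¬T)
  →2  ¬((T ∧ T) ∨ ¬F) ∧ ¬¬¬T
  →3  (¬(T ∧ T) ∧ ¬¬F) ∧ ¬¬¬T
  →4  ((¬T ∨ ¬T) ∧ ¬¬F) ∧ ¬¬¬T
  →5  (¬T ∧ ¬¬F) ∧ ¬¬¬T
  →6  (F ∧ ¬¬F) ∧ ¬¬¬T
  →7  F ∧ ¬¬¬T
  →8  F

Term B:
  start: ((T ∧ T) ∨ (¬¬F ∧ ((F ∧ T) ∧ (F ∨ T)))) ∧ T
  →1  (T ∧ T) ∨ (¬¬F ∧ ((F ∧ T) ∧ (F ∨ T)))
  →2  T ∨ (¬¬F ∧ ((F ∧ T) ∧ (F ∨ T)))
  →3  T

Answer: DIFFERENT — A ⇓ F, B ⇓ T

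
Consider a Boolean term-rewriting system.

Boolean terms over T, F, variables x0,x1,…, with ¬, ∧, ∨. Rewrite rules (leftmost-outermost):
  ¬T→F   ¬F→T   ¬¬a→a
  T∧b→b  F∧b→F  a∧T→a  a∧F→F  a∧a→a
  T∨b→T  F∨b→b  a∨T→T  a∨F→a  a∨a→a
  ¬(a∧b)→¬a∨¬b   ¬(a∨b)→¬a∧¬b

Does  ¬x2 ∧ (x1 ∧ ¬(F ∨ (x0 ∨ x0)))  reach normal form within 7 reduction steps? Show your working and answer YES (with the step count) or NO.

Answer: YES — reaches normal form ¬x2 ∧ (x1 ∧ ¬x0) in 5 ≤ 7 steps

Reduction:
  start: ¬x2 ∧ (x1 ∧ ¬(F ∨ (x0 ∨ x0)))
  [1] ¬x2 ∧ (x1 ∧ (¬F ∧ ¬(x0 ∨ x0)))
  [2] ¬x2 ∧ (x1 ∧ (T ∧ ¬(x0 ∨ x0)))
  [3] ¬x2 ∧ (x1 ∧ ¬(x0 ∨ x0))
  [4] ¬x2 ∧ (x1 ∧ (¬x0 ∧ ¬x0))
  [5] ¬x2 ∧ (x1 ∧ ¬x0)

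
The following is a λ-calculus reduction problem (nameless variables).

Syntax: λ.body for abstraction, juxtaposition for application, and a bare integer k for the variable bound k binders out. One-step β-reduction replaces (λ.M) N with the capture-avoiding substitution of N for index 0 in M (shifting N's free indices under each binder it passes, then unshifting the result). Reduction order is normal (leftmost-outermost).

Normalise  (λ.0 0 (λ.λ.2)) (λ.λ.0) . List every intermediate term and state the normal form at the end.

Answer: normal form = λ.λ.λ.λ.0  (in 3 steps)

Derivation:
  start: (λ.0 0 (λ.λ.2)) (λ.λ.0)
  step 1: (λ.λ.0) (λ.λ.0) (λ.λ.λ.λ.0)
  step 2: (λ.0) (λ.λ.λ.λ.0)
  step 3: λ.λ.λ.λ.0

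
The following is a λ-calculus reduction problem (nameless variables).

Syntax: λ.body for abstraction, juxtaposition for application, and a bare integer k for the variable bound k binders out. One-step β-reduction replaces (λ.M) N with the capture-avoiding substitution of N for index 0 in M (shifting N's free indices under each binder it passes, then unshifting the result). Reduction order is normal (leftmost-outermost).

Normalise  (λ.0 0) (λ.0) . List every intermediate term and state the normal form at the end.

Answer: normal form = λ.0  (in 2 steps)

Derivation:
  start: (λ.0 0) (λ.0)
  step 1: (λ.0) (λ.0)
  step 2: λ.0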